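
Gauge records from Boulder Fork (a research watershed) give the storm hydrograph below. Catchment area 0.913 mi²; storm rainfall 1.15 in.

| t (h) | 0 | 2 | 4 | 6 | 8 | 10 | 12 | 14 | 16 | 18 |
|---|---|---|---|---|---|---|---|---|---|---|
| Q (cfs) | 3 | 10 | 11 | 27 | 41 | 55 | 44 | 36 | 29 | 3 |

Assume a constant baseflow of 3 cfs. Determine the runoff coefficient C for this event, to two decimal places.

ΣQ_DR = 229.0 cfs; V = ΣQ_DR·Δt = 1.649 × 10^6 ft³.
Runoff depth d = V / A = 0.7773 in.
C = d / P = 0.7773 / 1.15 = 0.68.

C ≈ 0.68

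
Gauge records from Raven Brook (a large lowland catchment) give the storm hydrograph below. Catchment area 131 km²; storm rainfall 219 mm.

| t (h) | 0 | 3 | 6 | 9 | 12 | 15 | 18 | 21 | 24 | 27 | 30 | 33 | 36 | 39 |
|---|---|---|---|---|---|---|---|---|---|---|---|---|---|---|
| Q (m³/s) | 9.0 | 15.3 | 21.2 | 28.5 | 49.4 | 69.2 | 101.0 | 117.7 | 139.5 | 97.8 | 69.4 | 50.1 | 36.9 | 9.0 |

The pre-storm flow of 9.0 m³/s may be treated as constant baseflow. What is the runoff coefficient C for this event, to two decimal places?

ΣQ_DR = 688.0 m³/s; V = ΣQ_DR·Δt = 7.430 × 10^6 m³.
Runoff depth d = V / A = 56.72 mm.
C = d / P = 56.72 / 219 = 0.26.

C ≈ 0.26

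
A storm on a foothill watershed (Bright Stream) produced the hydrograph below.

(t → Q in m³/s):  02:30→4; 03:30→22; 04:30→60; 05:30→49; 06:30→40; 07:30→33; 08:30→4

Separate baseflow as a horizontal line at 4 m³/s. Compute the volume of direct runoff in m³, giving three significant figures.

V ≈ 6.62 × 10^5 m³

Direct-runoff ordinates (Q − Q_b): 0.0, 18.0, 56.0, 45.0, 36.0, 29.0, 0.0 m³/s.
ΣQ_DR = 184.0 m³/s.
With Δt = 1 h = 3600 s, V = ΣQ_DR · Δt = 184.0 × 3600 = 6.62 × 10^5 m³.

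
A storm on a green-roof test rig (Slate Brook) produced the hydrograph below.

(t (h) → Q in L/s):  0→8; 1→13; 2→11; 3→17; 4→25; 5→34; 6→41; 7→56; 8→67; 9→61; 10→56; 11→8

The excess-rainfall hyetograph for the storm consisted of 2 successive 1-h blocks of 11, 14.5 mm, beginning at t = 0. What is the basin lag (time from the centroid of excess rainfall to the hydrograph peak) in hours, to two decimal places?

t_L ≈ 6.93 h

Centroid of excess rainfall: t_c = Σ P_i·t̄_i / ΣP_i = 1.0686 h (block centres at 0.5, 1.5 h).
Hydrograph peak occurs at t = 8 h, so basin lag t_L = 8 − 1.0686 = 6.93 h.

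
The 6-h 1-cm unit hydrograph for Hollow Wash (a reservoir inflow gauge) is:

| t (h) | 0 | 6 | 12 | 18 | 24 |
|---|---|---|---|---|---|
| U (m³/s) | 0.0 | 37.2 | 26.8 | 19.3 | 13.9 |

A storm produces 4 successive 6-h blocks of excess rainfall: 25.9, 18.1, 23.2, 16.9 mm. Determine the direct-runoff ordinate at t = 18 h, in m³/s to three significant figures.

Q ≈ 185 m³/s

By discrete convolution, Q_j = Σ (P_i / 10 mm) · U_{j−i}.
At t = 18 h (j=3): Q = (25.9/10)·19.3 + (18.1/10)·26.8 + (23.2/10)·37.2 + (16.9/10)·0.0 = 185 m³/s.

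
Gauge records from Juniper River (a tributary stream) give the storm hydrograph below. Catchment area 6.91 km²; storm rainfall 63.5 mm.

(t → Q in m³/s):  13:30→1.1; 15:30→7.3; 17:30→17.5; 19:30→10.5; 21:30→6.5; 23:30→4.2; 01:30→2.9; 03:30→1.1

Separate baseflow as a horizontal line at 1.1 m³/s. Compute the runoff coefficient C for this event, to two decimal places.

ΣQ_DR = 42.30 m³/s; V = ΣQ_DR·Δt = 3.046 × 10^5 m³.
Runoff depth d = V / A = 44.08 mm.
C = d / P = 44.08 / 63.5 = 0.69.

C ≈ 0.69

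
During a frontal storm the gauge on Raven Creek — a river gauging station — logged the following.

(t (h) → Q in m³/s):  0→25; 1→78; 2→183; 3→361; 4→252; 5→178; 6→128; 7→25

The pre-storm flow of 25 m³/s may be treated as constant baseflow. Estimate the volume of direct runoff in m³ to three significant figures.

Direct-runoff ordinates (Q − Q_b): 0.0, 53.0, 158.0, 336.0, 227.0, 153.0, 103.0, 0.0 m³/s.
ΣQ_DR = 1030 m³/s.
With Δt = 1 h = 3600 s, V = ΣQ_DR · Δt = 1030 × 3600 = 3.71 × 10^6 m³.

V ≈ 3.71 × 10^6 m³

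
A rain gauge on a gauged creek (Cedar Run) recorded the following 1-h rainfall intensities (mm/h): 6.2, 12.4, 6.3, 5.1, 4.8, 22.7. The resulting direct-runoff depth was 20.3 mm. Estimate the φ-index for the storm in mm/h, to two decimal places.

φ ≈ 7.40 mm/h

Only the 2 blocks with intensity above φ contribute runoff: 12.4, 22.7 mm/h.
Σ(I−φ)·Δt = d  ⇒  (12.4+22.7 − 2φ)·1 = 20.3
φ = (35.10 − 20.3/1) / 2 = 7.40 mm/h.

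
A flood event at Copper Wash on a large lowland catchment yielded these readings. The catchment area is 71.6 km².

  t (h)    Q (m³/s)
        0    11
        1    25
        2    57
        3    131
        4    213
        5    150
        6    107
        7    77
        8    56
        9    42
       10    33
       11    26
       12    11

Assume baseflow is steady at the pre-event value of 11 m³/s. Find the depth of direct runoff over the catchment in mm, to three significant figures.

Direct runoff: 0.0, 14.0, 46.0, 120.0, 202.0, 139.0, 96.0, 66.0, 45.0, 31.0, 22.0, 15.0, 0.0 m³/s; ΣQ_DR = 796.0 m³/s.
V = ΣQ_DR · Δt = 796.0 × 3600 s = 2.866 × 10^6 m³.
Over A = 71.6 km², depth = V / A = 40.0 mm.

d ≈ 40.0 mm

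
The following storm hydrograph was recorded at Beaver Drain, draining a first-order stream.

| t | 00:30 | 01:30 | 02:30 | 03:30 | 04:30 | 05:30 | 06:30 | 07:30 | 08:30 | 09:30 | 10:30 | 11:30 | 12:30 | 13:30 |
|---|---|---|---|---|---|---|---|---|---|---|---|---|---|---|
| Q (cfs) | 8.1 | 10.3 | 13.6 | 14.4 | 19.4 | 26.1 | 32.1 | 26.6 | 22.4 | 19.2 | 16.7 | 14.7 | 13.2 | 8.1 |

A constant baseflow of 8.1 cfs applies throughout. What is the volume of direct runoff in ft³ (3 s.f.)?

V ≈ 4.73 × 10^5 ft³

Direct-runoff ordinates (Q − Q_b): 0.0, 2.2, 5.5, 6.3, 11.3, 18.0, 24.0, 18.5, 14.3, 11.1, 8.6, 6.6, 5.1, 0.0 cfs.
ΣQ_DR = 131.5 cfs.
With Δt = 1 h = 3600 s, V = ΣQ_DR · Δt = 131.5 × 3600 = 4.73 × 10^5 ft³.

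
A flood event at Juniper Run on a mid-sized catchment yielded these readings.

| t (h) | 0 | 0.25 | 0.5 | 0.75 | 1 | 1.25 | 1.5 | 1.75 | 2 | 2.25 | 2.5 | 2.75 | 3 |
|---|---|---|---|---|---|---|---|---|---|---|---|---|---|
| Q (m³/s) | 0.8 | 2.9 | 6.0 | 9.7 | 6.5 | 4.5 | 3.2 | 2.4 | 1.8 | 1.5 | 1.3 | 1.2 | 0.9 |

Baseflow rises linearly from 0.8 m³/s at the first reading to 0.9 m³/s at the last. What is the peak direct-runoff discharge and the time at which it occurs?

Subtracting baseflow gives direct-runoff ordinates: 0.00, 2.09, 5.18, 8.88, 5.67, 3.66, 2.35, 1.54, 0.93, 0.62, 0.42, 0.31, 0.00 m³/s.
The maximum is 8.88 m³/s, occurring at the reading for t = 0.75 h.

Q_p = 8.88 m³/s at t = 0.75 h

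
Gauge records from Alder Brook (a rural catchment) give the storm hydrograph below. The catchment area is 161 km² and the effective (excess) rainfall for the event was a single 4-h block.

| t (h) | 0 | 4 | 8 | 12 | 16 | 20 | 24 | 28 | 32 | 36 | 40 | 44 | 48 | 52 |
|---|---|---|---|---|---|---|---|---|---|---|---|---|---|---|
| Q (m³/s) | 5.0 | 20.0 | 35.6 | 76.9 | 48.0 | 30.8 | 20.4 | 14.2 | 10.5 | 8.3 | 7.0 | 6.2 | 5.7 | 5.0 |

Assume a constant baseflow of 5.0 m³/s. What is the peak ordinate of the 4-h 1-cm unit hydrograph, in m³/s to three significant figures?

U_p ≈ 36.0 m³/s

Direct runoff: 0.0, 15.0, 30.6, 71.9, 43.0, 25.8, 15.4, 9.2, 5.5, 3.3, 2.0, 1.2, 0.7, 0.0 m³/s; ΣQ_DR = 223.6 m³/s, peak = 71.9 m³/s.
Runoff depth d = ΣQ_DR·Δt / A = 223.6 × 14400 / (161 km²) = 20.00 mm.
The 1-cm UH is the DRH scaled by (10 mm)/d, so U_p = 71.9 × 10/20.00 = 36.0 m³/s.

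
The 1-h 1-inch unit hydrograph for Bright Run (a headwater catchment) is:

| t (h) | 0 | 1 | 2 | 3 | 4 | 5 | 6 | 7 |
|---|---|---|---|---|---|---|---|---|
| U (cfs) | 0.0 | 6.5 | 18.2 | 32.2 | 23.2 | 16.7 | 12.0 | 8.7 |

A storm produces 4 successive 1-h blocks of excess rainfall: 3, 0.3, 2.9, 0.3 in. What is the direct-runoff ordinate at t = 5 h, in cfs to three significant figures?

By discrete convolution, Q_j = Σ (P_i / 1 in) · U_{j−i}.
At t = 5 h (j=5): Q = (3/1)·16.7 + (0.3/1)·23.2 + (2.9/1)·32.2 + (0.3/1)·18.2 = 156 cfs.

Q ≈ 156 cfs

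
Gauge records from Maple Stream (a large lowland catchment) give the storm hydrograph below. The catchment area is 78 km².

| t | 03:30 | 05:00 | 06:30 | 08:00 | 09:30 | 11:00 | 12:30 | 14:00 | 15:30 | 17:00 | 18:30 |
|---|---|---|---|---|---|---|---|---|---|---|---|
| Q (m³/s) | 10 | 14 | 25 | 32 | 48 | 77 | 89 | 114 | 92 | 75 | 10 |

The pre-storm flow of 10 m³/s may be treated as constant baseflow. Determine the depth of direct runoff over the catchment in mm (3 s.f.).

Direct runoff: 0.0, 4.0, 15.0, 22.0, 38.0, 67.0, 79.0, 104.0, 82.0, 65.0, 0.0 m³/s; ΣQ_DR = 476.0 m³/s.
V = ΣQ_DR · Δt = 476.0 × 5400 s = 2.570 × 10^6 m³.
Over A = 78 km², depth = V / A = 33.0 mm.

d ≈ 33.0 mm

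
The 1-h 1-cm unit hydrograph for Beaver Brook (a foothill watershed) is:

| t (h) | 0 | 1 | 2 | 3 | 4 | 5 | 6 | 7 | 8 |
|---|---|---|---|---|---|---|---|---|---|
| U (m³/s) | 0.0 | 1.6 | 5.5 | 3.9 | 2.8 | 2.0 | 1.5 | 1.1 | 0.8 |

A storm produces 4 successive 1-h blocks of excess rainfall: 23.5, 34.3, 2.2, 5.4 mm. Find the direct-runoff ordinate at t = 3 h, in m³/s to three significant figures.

Q ≈ 28.4 m³/s

By discrete convolution, Q_j = Σ (P_i / 10 mm) · U_{j−i}.
At t = 3 h (j=3): Q = (23.5/10)·3.9 + (34.3/10)·5.5 + (2.2/10)·1.6 + (5.4/10)·0.0 = 28.4 m³/s.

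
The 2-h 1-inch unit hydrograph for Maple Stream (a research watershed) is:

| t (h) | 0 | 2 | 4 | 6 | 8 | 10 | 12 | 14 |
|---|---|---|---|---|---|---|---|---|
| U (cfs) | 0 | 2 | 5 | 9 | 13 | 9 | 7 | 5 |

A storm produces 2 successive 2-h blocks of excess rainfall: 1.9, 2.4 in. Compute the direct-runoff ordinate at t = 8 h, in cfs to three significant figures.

By discrete convolution, Q_j = Σ (P_i / 1 in) · U_{j−i}.
At t = 8 h (j=4): Q = (1.9/1)·13 + (2.4/1)·9 = 46.3 cfs.

Q ≈ 46.3 cfs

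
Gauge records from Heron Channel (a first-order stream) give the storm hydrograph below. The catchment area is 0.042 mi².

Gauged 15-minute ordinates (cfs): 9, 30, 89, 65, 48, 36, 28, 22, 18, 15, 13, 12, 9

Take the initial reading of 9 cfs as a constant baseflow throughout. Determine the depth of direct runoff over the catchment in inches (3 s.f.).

d ≈ 2.55 in

Direct runoff: 0.0, 21.0, 80.0, 56.0, 39.0, 27.0, 19.0, 13.0, 9.0, 6.0, 4.0, 3.0, 0.0 cfs; ΣQ_DR = 277.0 cfs.
V = ΣQ_DR · Δt = 277.0 × 900 s = 2.493 × 10^5 ft³.
Over A = 0.042 mi², depth = V / A = 2.55 in.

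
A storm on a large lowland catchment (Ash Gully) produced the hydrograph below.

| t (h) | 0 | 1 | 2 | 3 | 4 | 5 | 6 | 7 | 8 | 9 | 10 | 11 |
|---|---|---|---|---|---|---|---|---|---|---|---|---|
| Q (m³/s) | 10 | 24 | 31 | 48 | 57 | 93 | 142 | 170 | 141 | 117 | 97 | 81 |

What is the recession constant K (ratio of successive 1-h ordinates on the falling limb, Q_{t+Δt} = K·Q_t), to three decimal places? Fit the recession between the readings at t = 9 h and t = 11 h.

K ≈ 0.832

Using the recession-limb readings at t = 9 h and t = 11 h: Q falls from 117 to 81 m³/s over 2 intervals.
K = (Q₂/Q₁)^(1/2) = (81/117)^(1/2) = 0.832.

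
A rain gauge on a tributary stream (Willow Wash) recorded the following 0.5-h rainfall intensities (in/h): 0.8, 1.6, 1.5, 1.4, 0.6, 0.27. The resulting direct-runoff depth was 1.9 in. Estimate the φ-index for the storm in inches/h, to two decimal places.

Only the 5 blocks with intensity above φ contribute runoff: 0.8, 1.6, 1.5, 1.4, 0.6 in/h.
Σ(I−φ)·Δt = d  ⇒  (0.8+1.6+1.5+1.4+0.6 − 5φ)·0.5 = 1.9
φ = (5.900 − 1.9/0.5) / 5 = 0.42 in/h.

φ ≈ 0.42 in/h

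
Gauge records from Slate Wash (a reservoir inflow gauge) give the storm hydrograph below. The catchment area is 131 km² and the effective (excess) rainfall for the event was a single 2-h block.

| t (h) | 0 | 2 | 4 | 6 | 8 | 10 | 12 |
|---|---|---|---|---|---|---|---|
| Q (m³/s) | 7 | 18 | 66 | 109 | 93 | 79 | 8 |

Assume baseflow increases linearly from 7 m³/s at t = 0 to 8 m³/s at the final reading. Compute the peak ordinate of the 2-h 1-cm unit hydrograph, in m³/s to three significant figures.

U_p ≈ 56.4 m³/s

Direct runoff: 0.00, 10.83, 58.67, 101.50, 85.33, 71.17, 0.00 m³/s; ΣQ_DR = 327.5 m³/s, peak = 101.50 m³/s.
Runoff depth d = ΣQ_DR·Δt / A = 327.5 × 7200 / (131 km²) = 18.00 mm.
The 1-cm UH is the DRH scaled by (10 mm)/d, so U_p = 101.50 × 10/18.00 = 56.4 m³/s.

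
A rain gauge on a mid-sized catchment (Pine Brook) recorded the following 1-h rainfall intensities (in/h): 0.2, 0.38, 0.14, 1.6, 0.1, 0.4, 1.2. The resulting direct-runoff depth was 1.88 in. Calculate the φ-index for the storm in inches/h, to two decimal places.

φ ≈ 0.46 in/h

Only the 2 blocks with intensity above φ contribute runoff: 1.6, 1.2 in/h.
Σ(I−φ)·Δt = d  ⇒  (1.6+1.2 − 2φ)·1 = 1.88
φ = (2.800 − 1.88/1) / 2 = 0.46 in/h.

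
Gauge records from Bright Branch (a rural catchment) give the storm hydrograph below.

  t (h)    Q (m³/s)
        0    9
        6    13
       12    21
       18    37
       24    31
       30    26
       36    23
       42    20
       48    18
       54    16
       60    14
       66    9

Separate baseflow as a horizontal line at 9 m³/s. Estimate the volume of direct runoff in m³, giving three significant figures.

V ≈ 2.79 × 10^6 m³

Direct-runoff ordinates (Q − Q_b): 0.0, 4.0, 12.0, 28.0, 22.0, 17.0, 14.0, 11.0, 9.0, 7.0, 5.0, 0.0 m³/s.
ΣQ_DR = 129.0 m³/s.
With Δt = 6 h = 21600 s, V = ΣQ_DR · Δt = 129.0 × 21600 = 2.79 × 10^6 m³.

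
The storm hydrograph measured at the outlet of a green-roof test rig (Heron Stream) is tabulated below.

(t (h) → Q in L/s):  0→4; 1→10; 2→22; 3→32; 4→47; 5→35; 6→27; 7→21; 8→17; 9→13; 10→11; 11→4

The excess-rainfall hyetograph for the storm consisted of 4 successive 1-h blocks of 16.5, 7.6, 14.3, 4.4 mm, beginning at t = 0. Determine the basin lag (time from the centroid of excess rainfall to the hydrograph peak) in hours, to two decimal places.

t_L ≈ 2.35 h

Centroid of excess rainfall: t_c = Σ P_i·t̄_i / ΣP_i = 1.6542 h (block centres at 0.5, 1.5, 2.5, 3.5 h).
Hydrograph peak occurs at t = 4 h, so basin lag t_L = 4 − 1.6542 = 2.35 h.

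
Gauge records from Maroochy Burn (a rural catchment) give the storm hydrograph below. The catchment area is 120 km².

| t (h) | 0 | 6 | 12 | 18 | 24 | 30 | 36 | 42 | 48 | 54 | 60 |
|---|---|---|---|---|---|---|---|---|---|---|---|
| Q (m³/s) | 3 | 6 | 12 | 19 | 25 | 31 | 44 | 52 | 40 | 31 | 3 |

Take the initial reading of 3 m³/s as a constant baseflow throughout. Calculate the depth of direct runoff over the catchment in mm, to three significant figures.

Direct runoff: 0.0, 3.0, 9.0, 16.0, 22.0, 28.0, 41.0, 49.0, 37.0, 28.0, 0.0 m³/s; ΣQ_DR = 233.0 m³/s.
V = ΣQ_DR · Δt = 233.0 × 21600 s = 5.033 × 10^6 m³.
Over A = 120 km², depth = V / A = 41.9 mm.

d ≈ 41.9 mm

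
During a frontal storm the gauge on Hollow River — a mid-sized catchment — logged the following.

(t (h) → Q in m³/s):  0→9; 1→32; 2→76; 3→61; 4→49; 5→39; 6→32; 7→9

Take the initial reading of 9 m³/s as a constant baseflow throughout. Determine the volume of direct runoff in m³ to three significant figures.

Direct-runoff ordinates (Q − Q_b): 0.0, 23.0, 67.0, 52.0, 40.0, 30.0, 23.0, 0.0 m³/s.
ΣQ_DR = 235.0 m³/s.
With Δt = 1 h = 3600 s, V = ΣQ_DR · Δt = 235.0 × 3600 = 8.46 × 10^5 m³.

V ≈ 8.46 × 10^5 m³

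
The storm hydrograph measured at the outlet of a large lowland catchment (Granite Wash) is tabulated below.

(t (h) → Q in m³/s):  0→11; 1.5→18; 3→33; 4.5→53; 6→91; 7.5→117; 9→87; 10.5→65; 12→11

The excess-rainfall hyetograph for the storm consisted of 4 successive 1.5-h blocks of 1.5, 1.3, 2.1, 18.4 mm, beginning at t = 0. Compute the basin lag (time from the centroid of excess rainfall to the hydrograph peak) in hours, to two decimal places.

Centroid of excess rainfall: t_c = Σ P_i·t̄_i / ΣP_i = 4.6577 h (block centres at 0.75, 2.25, 3.75, 5.25 h).
Hydrograph peak occurs at t = 7.5 h, so basin lag t_L = 7.5 − 4.6577 = 2.84 h.

t_L ≈ 2.84 h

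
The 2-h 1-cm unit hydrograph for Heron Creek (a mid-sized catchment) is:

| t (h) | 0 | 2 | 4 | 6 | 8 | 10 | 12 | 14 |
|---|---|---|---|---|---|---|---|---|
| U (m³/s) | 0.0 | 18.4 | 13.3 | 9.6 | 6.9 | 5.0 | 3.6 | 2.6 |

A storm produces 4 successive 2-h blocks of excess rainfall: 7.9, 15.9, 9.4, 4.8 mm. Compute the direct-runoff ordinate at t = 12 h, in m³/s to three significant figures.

By discrete convolution, Q_j = Σ (P_i / 10 mm) · U_{j−i}.
At t = 12 h (j=6): Q = (7.9/10)·3.6 + (15.9/10)·5.0 + (9.4/10)·6.9 + (4.8/10)·9.6 = 21.9 m³/s.

Q ≈ 21.9 m³/s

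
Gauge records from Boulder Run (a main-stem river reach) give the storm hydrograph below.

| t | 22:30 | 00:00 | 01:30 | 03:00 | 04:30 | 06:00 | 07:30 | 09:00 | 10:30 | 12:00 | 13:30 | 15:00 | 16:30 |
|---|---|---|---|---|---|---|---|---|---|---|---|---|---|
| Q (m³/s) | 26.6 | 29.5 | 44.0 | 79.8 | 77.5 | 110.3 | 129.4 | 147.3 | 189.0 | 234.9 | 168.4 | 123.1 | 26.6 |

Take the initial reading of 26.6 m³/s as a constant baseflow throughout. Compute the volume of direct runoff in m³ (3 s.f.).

Direct-runoff ordinates (Q − Q_b): 0.0, 2.9, 17.4, 53.2, 50.9, 83.7, 102.8, 120.7, 162.4, 208.3, 141.8, 96.5, 0.0 m³/s.
ΣQ_DR = 1041 m³/s.
With Δt = 1.5 h = 5400 s, V = ΣQ_DR · Δt = 1041 × 5400 = 5.62 × 10^6 m³.

V ≈ 5.62 × 10^6 m³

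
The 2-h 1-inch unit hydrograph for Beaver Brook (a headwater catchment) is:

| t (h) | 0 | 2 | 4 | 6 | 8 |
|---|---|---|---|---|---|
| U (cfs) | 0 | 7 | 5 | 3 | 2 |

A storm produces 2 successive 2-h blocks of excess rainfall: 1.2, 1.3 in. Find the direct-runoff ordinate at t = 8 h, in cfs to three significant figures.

Q ≈ 6.30 cfs

By discrete convolution, Q_j = Σ (P_i / 1 in) · U_{j−i}.
At t = 8 h (j=4): Q = (1.2/1)·2 + (1.3/1)·3 = 6.30 cfs.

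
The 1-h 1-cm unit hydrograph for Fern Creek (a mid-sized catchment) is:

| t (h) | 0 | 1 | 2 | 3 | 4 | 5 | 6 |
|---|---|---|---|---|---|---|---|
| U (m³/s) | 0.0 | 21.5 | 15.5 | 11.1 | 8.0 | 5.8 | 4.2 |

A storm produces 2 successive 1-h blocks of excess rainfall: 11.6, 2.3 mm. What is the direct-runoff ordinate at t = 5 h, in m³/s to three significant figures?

By discrete convolution, Q_j = Σ (P_i / 10 mm) · U_{j−i}.
At t = 5 h (j=5): Q = (11.6/10)·5.8 + (2.3/10)·8.0 = 8.57 m³/s.

Q ≈ 8.57 m³/s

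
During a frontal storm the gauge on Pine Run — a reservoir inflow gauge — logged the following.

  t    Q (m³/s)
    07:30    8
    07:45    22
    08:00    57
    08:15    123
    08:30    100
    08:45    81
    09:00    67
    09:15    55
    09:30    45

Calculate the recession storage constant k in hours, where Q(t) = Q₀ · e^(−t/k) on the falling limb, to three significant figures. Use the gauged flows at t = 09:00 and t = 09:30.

On the falling limb, Q drops from 67 to 45 m³/s between t = 09:00 and t = 09:30 (Δt = 0.5 h).
k = −Δt / ln(Q₂/Q₁) = −0.5 / ln(45/67) = 1.26 h.

k ≈ 1.26 h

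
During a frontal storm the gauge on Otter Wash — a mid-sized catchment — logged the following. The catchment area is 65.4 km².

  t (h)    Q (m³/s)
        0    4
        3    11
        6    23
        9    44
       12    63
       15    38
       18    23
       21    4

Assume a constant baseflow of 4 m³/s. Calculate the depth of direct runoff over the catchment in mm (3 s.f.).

d ≈ 29.4 mm

Direct runoff: 0.0, 7.0, 19.0, 40.0, 59.0, 34.0, 19.0, 0.0 m³/s; ΣQ_DR = 178.0 m³/s.
V = ΣQ_DR · Δt = 178.0 × 10800 s = 1.922 × 10^6 m³.
Over A = 65.4 km², depth = V / A = 29.4 mm.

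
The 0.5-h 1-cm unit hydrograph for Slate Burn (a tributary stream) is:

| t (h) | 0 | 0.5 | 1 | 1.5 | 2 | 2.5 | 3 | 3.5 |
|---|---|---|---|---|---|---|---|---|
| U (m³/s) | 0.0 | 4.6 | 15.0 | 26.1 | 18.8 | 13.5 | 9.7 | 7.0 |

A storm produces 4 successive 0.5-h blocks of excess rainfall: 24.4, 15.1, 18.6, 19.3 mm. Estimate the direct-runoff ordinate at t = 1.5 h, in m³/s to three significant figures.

By discrete convolution, Q_j = Σ (P_i / 10 mm) · U_{j−i}.
At t = 1.5 h (j=3): Q = (24.4/10)·26.1 + (15.1/10)·15.0 + (18.6/10)·4.6 + (19.3/10)·0.0 = 94.9 m³/s.

Q ≈ 94.9 m³/s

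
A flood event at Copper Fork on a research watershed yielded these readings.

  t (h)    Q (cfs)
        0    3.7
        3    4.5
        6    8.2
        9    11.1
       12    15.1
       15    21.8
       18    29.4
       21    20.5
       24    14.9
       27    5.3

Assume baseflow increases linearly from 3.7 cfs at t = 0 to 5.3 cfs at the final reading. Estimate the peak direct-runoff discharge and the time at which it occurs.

Subtracting baseflow gives direct-runoff ordinates: 0.00, 0.62, 4.14, 6.87, 10.69, 17.21, 24.63, 15.56, 9.78, 0.00 cfs.
The maximum is 24.63 cfs, occurring at the reading for t = 18 h.

Q_p = 24.63 cfs at t = 18 h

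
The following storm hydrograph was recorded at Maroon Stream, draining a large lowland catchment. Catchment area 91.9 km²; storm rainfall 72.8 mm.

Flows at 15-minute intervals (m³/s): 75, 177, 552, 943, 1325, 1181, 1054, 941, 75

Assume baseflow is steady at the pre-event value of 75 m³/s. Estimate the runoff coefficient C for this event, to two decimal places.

ΣQ_DR = 5648 m³/s; V = ΣQ_DR·Δt = 5.083 × 10^6 m³.
Runoff depth d = V / A = 55.31 mm.
C = d / P = 55.31 / 72.8 = 0.76.

C ≈ 0.76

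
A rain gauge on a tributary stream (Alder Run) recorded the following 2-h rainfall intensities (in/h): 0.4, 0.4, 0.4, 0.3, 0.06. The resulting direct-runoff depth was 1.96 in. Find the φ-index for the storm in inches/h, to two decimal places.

φ ≈ 0.13 in/h

Only the 4 blocks with intensity above φ contribute runoff: 0.4, 0.4, 0.4, 0.3 in/h.
Σ(I−φ)·Δt = d  ⇒  (0.4+0.4+0.4+0.3 − 4φ)·2 = 1.96
φ = (1.500 − 1.96/2) / 4 = 0.13 in/h.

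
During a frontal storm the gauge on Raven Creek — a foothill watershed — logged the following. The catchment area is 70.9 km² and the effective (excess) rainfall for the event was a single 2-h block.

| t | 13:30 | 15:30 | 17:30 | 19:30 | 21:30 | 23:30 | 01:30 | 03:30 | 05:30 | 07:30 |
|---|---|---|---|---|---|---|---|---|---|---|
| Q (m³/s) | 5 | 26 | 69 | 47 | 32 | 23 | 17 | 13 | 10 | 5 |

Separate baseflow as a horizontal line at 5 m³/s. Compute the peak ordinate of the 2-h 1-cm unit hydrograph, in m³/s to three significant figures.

U_p ≈ 32.0 m³/s

Direct runoff: 0.0, 21.0, 64.0, 42.0, 27.0, 18.0, 12.0, 8.0, 5.0, 0.0 m³/s; ΣQ_DR = 197.0 m³/s, peak = 64.0 m³/s.
Runoff depth d = ΣQ_DR·Δt / A = 197.0 × 7200 / (70.9 km²) = 20.01 mm.
The 1-cm UH is the DRH scaled by (10 mm)/d, so U_p = 64.0 × 10/20.01 = 32.0 m³/s.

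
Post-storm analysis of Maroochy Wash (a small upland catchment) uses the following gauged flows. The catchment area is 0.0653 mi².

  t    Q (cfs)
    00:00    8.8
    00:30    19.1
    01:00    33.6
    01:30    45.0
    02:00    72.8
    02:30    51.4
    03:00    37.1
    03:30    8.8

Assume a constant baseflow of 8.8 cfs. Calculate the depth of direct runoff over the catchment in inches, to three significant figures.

d ≈ 2.45 in

Direct runoff: 0.0, 10.3, 24.8, 36.2, 64.0, 42.6, 28.3, 0.0 cfs; ΣQ_DR = 206.2 cfs.
V = ΣQ_DR · Δt = 206.2 × 1800 s = 3.712 × 10^5 ft³.
Over A = 0.0653 mi², depth = V / A = 2.45 in.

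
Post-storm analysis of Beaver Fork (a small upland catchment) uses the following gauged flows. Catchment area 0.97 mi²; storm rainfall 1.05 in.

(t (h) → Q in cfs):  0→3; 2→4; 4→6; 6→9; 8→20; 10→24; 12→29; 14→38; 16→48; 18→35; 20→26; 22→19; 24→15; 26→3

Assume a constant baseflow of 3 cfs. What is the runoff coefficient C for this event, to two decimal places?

C ≈ 0.72

ΣQ_DR = 237.0 cfs; V = ΣQ_DR·Δt = 1.706 × 10^6 ft³.
Runoff depth d = V / A = 0.7572 in.
C = d / P = 0.7572 / 1.05 = 0.72.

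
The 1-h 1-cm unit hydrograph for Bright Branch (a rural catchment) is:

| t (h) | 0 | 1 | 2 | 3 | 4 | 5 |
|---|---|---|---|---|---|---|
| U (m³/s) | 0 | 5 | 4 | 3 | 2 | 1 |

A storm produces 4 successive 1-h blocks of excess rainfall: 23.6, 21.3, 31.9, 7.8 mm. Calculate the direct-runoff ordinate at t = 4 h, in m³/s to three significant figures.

By discrete convolution, Q_j = Σ (P_i / 10 mm) · U_{j−i}.
At t = 4 h (j=4): Q = (23.6/10)·2 + (21.3/10)·3 + (31.9/10)·4 + (7.8/10)·5 = 27.8 m³/s.

Q ≈ 27.8 m³/s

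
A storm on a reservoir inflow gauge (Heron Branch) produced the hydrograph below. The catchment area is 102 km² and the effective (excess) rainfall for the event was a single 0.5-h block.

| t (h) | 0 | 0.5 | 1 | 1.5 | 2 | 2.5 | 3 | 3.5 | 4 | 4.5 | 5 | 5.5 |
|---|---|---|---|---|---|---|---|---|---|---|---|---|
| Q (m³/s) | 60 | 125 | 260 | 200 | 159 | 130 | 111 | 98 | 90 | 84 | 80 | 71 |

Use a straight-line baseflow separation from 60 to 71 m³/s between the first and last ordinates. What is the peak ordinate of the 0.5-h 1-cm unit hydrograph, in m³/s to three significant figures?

Direct runoff: 0.00, 64.00, 198.00, 137.00, 95.00, 65.00, 45.00, 31.00, 22.00, 15.00, 10.00, 0.00 m³/s; ΣQ_DR = 682.0 m³/s, peak = 198.00 m³/s.
Runoff depth d = ΣQ_DR·Δt / A = 682.0 × 1800 / (102 km²) = 12.04 mm.
The 1-cm UH is the DRH scaled by (10 mm)/d, so U_p = 198.00 × 10/12.04 = 165 m³/s.

U_p ≈ 165 m³/s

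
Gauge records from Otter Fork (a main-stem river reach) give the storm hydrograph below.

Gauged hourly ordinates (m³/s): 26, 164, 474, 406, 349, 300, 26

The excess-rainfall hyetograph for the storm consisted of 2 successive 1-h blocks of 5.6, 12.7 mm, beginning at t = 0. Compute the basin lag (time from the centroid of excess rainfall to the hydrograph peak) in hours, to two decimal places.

t_L ≈ 0.81 h

Centroid of excess rainfall: t_c = Σ P_i·t̄_i / ΣP_i = 1.1940 h (block centres at 0.5, 1.5 h).
Hydrograph peak occurs at t = 2 h, so basin lag t_L = 2 − 1.1940 = 0.81 h.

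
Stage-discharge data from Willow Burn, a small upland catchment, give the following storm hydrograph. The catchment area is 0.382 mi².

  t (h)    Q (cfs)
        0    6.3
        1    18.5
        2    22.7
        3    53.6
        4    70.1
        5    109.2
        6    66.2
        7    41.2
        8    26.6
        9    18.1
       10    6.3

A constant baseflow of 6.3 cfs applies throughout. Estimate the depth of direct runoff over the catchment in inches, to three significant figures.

d ≈ 1.50 in

Direct runoff: 0.0, 12.2, 16.4, 47.3, 63.8, 102.9, 59.9, 34.9, 20.3, 11.8, 0.0 cfs; ΣQ_DR = 369.5 cfs.
V = ΣQ_DR · Δt = 369.5 × 3600 s = 1.330 × 10^6 ft³.
Over A = 0.382 mi², depth = V / A = 1.50 in.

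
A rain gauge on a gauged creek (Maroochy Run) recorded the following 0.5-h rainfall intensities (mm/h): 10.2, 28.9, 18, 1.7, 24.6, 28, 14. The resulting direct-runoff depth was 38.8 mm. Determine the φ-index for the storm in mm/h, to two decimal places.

φ ≈ 7.68 mm/h

Only the 6 blocks with intensity above φ contribute runoff: 10.2, 28.9, 18, 24.6, 28, 14 mm/h.
Σ(I−φ)·Δt = d  ⇒  (10.2+28.9+18+24.6+28+14 − 6φ)·0.5 = 38.8
φ = (123.7 − 38.8/0.5) / 6 = 7.68 mm/h.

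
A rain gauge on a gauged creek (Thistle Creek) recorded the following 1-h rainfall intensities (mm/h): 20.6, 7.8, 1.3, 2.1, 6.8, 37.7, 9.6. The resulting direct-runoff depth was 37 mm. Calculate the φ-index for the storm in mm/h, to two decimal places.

Only the 2 blocks with intensity above φ contribute runoff: 20.6, 37.7 mm/h.
Σ(I−φ)·Δt = d  ⇒  (20.6+37.7 − 2φ)·1 = 37
φ = (58.30 − 37/1) / 2 = 10.65 mm/h.

φ ≈ 10.65 mm/h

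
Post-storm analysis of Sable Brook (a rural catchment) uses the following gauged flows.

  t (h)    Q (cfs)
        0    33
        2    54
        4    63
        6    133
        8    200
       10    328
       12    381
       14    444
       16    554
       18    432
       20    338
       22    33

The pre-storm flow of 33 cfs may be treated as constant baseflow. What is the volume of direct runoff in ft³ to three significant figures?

V ≈ 1.87 × 10^7 ft³

Direct-runoff ordinates (Q − Q_b): 0.0, 21.0, 30.0, 100.0, 167.0, 295.0, 348.0, 411.0, 521.0, 399.0, 305.0, 0.0 cfs.
ΣQ_DR = 2597 cfs.
With Δt = 2 h = 7200 s, V = ΣQ_DR · Δt = 2597 × 7200 = 1.87 × 10^7 ft³.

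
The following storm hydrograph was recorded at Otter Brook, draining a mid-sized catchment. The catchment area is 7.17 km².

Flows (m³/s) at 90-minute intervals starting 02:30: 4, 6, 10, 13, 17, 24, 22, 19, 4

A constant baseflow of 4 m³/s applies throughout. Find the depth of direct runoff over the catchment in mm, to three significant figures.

d ≈ 62.5 mm

Direct runoff: 0.0, 2.0, 6.0, 9.0, 13.0, 20.0, 18.0, 15.0, 0.0 m³/s; ΣQ_DR = 83.00 m³/s.
V = ΣQ_DR · Δt = 83.00 × 5400 s = 4.482 × 10^5 m³.
Over A = 7.17 km², depth = V / A = 62.5 mm.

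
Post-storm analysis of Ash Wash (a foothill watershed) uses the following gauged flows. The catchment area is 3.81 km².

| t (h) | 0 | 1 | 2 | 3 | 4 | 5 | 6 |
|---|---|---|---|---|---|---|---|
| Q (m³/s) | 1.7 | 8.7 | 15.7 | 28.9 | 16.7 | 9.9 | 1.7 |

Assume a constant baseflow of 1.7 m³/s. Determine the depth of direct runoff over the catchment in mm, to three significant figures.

d ≈ 67.5 mm

Direct runoff: 0.0, 7.0, 14.0, 27.2, 15.0, 8.2, 0.0 m³/s; ΣQ_DR = 71.40 m³/s.
V = ΣQ_DR · Δt = 71.40 × 3600 s = 2.570 × 10^5 m³.
Over A = 3.81 km², depth = V / A = 67.5 mm.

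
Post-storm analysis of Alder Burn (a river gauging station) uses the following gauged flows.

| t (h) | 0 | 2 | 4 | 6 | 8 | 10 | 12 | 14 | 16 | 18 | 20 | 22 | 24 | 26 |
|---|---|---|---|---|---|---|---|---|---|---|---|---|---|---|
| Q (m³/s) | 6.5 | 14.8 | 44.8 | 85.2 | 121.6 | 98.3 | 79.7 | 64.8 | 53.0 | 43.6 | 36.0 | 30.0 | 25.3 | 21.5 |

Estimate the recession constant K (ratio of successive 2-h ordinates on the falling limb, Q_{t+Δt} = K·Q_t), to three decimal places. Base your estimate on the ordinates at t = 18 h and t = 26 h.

Using the recession-limb readings at t = 18 h and t = 26 h: Q falls from 43.6 to 21.5 m³/s over 4 intervals.
K = (Q₂/Q₁)^(1/4) = (21.5/43.6)^(1/4) = 0.838.

K ≈ 0.838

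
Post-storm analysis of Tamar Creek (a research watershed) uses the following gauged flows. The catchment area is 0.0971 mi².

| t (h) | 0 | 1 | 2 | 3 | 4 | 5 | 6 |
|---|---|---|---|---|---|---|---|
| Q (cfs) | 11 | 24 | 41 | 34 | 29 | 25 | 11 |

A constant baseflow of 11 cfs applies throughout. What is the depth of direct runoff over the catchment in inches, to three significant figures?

Direct runoff: 0.0, 13.0, 30.0, 23.0, 18.0, 14.0, 0.0 cfs; ΣQ_DR = 98.00 cfs.
V = ΣQ_DR · Δt = 98.00 × 3600 s = 3.528 × 10^5 ft³.
Over A = 0.0971 mi², depth = V / A = 1.56 in.

d ≈ 1.56 in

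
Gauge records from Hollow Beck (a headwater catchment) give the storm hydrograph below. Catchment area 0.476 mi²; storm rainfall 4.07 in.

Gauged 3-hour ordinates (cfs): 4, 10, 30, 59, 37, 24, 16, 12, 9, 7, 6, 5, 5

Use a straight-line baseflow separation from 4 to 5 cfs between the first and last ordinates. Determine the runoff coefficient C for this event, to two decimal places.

ΣQ_DR = 165.5 cfs; V = ΣQ_DR·Δt = 1.787 × 10^6 ft³.
Runoff depth d = V / A = 1.616 in.
C = d / P = 1.616 / 4.07 = 0.40.

C ≈ 0.40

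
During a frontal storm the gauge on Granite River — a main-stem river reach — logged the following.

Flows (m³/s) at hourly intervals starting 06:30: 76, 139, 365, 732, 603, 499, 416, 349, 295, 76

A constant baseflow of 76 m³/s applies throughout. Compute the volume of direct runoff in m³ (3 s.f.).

V ≈ 1.00 × 10^7 m³

Direct-runoff ordinates (Q − Q_b): 0.0, 63.0, 289.0, 656.0, 527.0, 423.0, 340.0, 273.0, 219.0, 0.0 m³/s.
ΣQ_DR = 2790 m³/s.
With Δt = 1 h = 3600 s, V = ΣQ_DR · Δt = 2790 × 3600 = 1.00 × 10^7 m³.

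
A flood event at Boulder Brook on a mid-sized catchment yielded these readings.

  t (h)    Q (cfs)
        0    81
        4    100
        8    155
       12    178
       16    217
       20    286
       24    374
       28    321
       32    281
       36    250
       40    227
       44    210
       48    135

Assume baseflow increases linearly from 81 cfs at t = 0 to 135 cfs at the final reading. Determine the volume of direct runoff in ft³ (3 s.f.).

Direct-runoff ordinates (Q − Q_b): 0.00, 14.50, 65.00, 83.50, 118.00, 182.50, 266.00, 208.50, 164.00, 128.50, 101.00, 79.50, 0.00 cfs.
ΣQ_DR = 1411 cfs.
With Δt = 4 h = 14400 s, V = ΣQ_DR · Δt = 1411 × 14400 = 2.03 × 10^7 ft³.

V ≈ 2.03 × 10^7 ft³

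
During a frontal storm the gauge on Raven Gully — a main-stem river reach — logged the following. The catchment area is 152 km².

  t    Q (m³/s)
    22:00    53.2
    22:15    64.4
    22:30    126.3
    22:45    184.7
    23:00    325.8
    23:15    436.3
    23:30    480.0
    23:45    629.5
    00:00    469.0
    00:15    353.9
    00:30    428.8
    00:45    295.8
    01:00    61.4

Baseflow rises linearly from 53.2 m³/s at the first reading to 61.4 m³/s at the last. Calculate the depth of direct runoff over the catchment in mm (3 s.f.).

Direct runoff: 0.00, 10.52, 71.73, 129.45, 269.87, 379.68, 422.70, 571.52, 410.33, 294.55, 368.77, 235.08, 0.00 m³/s; ΣQ_DR = 3164 m³/s.
V = ΣQ_DR · Δt = 3164 × 900 s = 2.848 × 10^6 m³.
Over A = 152 km², depth = V / A = 18.7 mm.

d ≈ 18.7 mm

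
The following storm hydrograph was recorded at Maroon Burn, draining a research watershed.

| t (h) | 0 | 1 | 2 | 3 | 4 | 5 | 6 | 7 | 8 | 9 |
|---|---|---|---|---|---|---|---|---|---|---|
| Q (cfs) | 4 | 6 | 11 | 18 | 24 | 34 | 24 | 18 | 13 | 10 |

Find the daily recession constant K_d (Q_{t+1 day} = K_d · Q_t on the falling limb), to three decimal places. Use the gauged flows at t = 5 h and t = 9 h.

Between t = 5 h and t = 9 h the flow falls from 34 to 10 cfs over 4×1 h = 4 h.
Per-interval ratio K = (10/34)^(1/4) = 0.7364; K_d = K^(24/1) = 0.001.

K_d ≈ 0.001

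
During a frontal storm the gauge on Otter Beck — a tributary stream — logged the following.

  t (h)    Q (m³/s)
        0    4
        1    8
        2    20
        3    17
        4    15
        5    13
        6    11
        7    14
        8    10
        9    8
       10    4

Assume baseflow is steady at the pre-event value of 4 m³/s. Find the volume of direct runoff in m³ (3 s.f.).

V ≈ 2.88 × 10^5 m³

Direct-runoff ordinates (Q − Q_b): 0.0, 4.0, 16.0, 13.0, 11.0, 9.0, 7.0, 10.0, 6.0, 4.0, 0.0 m³/s.
ΣQ_DR = 80.00 m³/s.
With Δt = 1 h = 3600 s, V = ΣQ_DR · Δt = 80.00 × 3600 = 2.88 × 10^5 m³.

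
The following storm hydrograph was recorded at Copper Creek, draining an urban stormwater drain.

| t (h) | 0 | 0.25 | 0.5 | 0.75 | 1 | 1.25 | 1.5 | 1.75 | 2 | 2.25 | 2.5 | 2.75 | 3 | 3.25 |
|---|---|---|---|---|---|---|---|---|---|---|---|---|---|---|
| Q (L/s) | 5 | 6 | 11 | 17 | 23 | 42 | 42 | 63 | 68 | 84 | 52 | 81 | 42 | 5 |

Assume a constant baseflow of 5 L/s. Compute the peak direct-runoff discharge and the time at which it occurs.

Subtracting baseflow gives direct-runoff ordinates: 0.0, 1.0, 6.0, 12.0, 18.0, 37.0, 37.0, 58.0, 63.0, 79.0, 47.0, 76.0, 37.0, 0.0 L/s.
The maximum is 79.0 L/s, occurring at the reading for t = 2.25 h.

Q_p = 79.0 L/s at t = 2.25 h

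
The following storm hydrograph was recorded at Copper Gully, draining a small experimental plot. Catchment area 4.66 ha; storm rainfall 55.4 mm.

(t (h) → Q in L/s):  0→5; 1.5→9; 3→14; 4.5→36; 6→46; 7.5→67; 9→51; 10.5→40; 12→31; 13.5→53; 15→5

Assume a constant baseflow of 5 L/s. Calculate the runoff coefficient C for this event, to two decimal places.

C ≈ 0.63

ΣQ_DR = 302.0 L/s; V = ΣQ_DR·Δt = 1.631 × 10^6 L.
Runoff depth d = V / A = 35.00 mm.
C = d / P = 35.00 / 55.4 = 0.63.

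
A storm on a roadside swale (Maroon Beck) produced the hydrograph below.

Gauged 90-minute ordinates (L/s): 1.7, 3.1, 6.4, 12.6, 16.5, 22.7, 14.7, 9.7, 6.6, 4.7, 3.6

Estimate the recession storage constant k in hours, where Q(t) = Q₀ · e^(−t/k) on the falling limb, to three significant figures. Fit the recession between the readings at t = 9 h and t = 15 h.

k ≈ 4.26 h

On the falling limb, Q drops from 14.7 to 3.6 L/s between t = 9 h and t = 15 h (Δt = 6 h).
k = −Δt / ln(Q₂/Q₁) = −6 / ln(3.6/14.7) = 4.26 h.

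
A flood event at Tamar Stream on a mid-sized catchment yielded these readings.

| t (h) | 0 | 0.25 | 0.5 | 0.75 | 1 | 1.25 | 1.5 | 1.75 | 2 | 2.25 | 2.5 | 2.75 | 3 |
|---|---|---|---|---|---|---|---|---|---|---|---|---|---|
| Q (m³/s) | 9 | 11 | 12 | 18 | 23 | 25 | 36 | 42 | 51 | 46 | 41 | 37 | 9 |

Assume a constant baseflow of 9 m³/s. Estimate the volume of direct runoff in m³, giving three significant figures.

Direct-runoff ordinates (Q − Q_b): 0.0, 2.0, 3.0, 9.0, 14.0, 16.0, 27.0, 33.0, 42.0, 37.0, 32.0, 28.0, 0.0 m³/s.
ΣQ_DR = 243.0 m³/s.
With Δt = 0.25 h = 900 s, V = ΣQ_DR · Δt = 243.0 × 900 = 2.19 × 10^5 m³.

V ≈ 2.19 × 10^5 m³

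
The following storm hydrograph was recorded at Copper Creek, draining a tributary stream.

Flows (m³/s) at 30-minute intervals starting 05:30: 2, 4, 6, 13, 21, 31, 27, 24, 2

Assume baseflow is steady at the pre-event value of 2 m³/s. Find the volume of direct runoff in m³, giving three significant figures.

V ≈ 2.02 × 10^5 m³

Direct-runoff ordinates (Q − Q_b): 0.0, 2.0, 4.0, 11.0, 19.0, 29.0, 25.0, 22.0, 0.0 m³/s.
ΣQ_DR = 112.0 m³/s.
With Δt = 0.5 h = 1800 s, V = ΣQ_DR · Δt = 112.0 × 1800 = 2.02 × 10^5 m³.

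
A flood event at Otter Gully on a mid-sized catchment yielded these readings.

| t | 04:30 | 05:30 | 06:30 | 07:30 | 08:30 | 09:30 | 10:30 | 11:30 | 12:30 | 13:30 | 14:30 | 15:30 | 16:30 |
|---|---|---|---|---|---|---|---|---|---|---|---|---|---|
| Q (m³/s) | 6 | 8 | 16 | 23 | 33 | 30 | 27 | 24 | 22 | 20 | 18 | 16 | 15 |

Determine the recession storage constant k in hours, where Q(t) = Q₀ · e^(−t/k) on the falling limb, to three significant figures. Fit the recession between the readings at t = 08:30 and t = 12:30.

k ≈ 9.87 h

On the falling limb, Q drops from 33 to 22 m³/s between t = 08:30 and t = 12:30 (Δt = 4 h).
k = −Δt / ln(Q₂/Q₁) = −4 / ln(22/33) = 9.87 h.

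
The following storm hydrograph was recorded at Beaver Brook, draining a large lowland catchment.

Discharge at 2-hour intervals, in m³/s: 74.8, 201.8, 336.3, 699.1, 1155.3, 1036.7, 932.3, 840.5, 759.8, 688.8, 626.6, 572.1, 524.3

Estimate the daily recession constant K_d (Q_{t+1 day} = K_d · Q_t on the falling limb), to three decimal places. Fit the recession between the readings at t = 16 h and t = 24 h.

Between t = 16 h and t = 24 h the flow falls from 759.8 to 524.3 m³/s over 4×2 h = 8 h.
Per-interval ratio K = (524.3/759.8)^(1/4) = 0.9114; K_d = K^(24/2) = 0.329.

K_d ≈ 0.329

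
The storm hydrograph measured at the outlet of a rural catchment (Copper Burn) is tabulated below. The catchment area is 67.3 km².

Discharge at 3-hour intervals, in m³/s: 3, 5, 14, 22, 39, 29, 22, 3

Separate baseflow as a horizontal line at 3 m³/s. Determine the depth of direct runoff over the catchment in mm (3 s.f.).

Direct runoff: 0.0, 2.0, 11.0, 19.0, 36.0, 26.0, 19.0, 0.0 m³/s; ΣQ_DR = 113.0 m³/s.
V = ΣQ_DR · Δt = 113.0 × 10800 s = 1.220 × 10^6 m³.
Over A = 67.3 km², depth = V / A = 18.1 mm.

d ≈ 18.1 mm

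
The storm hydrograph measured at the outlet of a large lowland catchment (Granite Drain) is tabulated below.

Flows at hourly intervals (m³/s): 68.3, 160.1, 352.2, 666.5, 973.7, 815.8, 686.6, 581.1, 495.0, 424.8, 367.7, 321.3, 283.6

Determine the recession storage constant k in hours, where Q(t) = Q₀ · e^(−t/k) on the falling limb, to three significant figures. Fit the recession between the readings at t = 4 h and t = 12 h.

On the falling limb, Q drops from 973.7 to 283.6 m³/s between t = 4 h and t = 12 h (Δt = 8 h).
k = −Δt / ln(Q₂/Q₁) = −8 / ln(283.6/973.7) = 6.49 h.

k ≈ 6.49 h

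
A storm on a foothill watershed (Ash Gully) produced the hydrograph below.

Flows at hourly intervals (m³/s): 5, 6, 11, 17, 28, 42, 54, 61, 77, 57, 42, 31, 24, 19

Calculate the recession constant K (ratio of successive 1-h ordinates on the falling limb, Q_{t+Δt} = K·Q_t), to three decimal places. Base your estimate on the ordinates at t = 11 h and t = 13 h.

Using the recession-limb readings at t = 11 h and t = 13 h: Q falls from 31 to 19 m³/s over 2 intervals.
K = (Q₂/Q₁)^(1/2) = (19/31)^(1/2) = 0.783.

K ≈ 0.783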